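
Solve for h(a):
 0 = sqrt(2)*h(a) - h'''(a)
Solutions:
 h(a) = C3*exp(2^(1/6)*a) + (C1*sin(2^(1/6)*sqrt(3)*a/2) + C2*cos(2^(1/6)*sqrt(3)*a/2))*exp(-2^(1/6)*a/2)


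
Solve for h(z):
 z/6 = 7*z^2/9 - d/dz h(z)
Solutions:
 h(z) = C1 + 7*z^3/27 - z^2/12


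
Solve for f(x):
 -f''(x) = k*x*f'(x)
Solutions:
 f(x) = Piecewise((-sqrt(2)*sqrt(pi)*C1*erf(sqrt(2)*sqrt(k)*x/2)/(2*sqrt(k)) - C2, (k > 0) | (k < 0)), (-C1*x - C2, True))


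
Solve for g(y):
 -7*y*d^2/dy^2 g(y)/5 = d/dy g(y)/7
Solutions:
 g(y) = C1 + C2*y^(44/49)


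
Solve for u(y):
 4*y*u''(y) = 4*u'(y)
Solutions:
 u(y) = C1 + C2*y^2


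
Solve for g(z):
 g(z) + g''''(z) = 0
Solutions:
 g(z) = (C1*sin(sqrt(2)*z/2) + C2*cos(sqrt(2)*z/2))*exp(-sqrt(2)*z/2) + (C3*sin(sqrt(2)*z/2) + C4*cos(sqrt(2)*z/2))*exp(sqrt(2)*z/2)


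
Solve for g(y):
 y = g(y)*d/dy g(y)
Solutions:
 g(y) = -sqrt(C1 + y^2)
 g(y) = sqrt(C1 + y^2)


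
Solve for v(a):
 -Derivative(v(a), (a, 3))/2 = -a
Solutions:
 v(a) = C1 + C2*a + C3*a^2 + a^4/12


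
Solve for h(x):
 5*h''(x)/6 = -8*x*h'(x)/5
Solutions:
 h(x) = C1 + C2*erf(2*sqrt(6)*x/5)


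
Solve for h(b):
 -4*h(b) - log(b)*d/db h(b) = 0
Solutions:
 h(b) = C1*exp(-4*li(b))


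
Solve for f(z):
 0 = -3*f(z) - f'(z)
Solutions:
 f(z) = C1*exp(-3*z)


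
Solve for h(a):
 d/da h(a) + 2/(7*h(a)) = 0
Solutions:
 h(a) = -sqrt(C1 - 28*a)/7
 h(a) = sqrt(C1 - 28*a)/7


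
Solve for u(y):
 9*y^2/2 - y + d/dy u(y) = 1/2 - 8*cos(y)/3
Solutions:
 u(y) = C1 - 3*y^3/2 + y^2/2 + y/2 - 8*sin(y)/3


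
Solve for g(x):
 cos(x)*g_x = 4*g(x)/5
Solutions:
 g(x) = C1*(sin(x) + 1)^(2/5)/(sin(x) - 1)^(2/5)


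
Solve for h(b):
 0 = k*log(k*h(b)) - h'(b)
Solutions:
 li(k*h(b))/k = C1 + b*k


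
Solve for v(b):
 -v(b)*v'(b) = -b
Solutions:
 v(b) = -sqrt(C1 + b^2)
 v(b) = sqrt(C1 + b^2)


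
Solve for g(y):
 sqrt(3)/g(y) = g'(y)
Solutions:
 g(y) = -sqrt(C1 + 2*sqrt(3)*y)
 g(y) = sqrt(C1 + 2*sqrt(3)*y)


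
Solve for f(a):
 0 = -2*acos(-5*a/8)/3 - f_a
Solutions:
 f(a) = C1 - 2*a*acos(-5*a/8)/3 - 2*sqrt(64 - 25*a^2)/15


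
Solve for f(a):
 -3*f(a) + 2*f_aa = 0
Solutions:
 f(a) = C1*exp(-sqrt(6)*a/2) + C2*exp(sqrt(6)*a/2)


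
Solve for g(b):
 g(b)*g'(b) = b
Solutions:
 g(b) = -sqrt(C1 + b^2)
 g(b) = sqrt(C1 + b^2)


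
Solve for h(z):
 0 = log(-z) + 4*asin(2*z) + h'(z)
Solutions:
 h(z) = C1 - z*log(-z) - 4*z*asin(2*z) + z - 2*sqrt(1 - 4*z^2)


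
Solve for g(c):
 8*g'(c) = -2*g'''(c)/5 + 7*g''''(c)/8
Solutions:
 g(c) = C1 + C2*exp(c*(-2^(2/3)*(105*sqrt(2484465) + 165503)^(1/3) - 32*2^(1/3)/(105*sqrt(2484465) + 165503)^(1/3) + 16)/105)*sin(2^(1/3)*sqrt(3)*c*(-2^(1/3)*(105*sqrt(2484465) + 165503)^(1/3) + 32/(105*sqrt(2484465) + 165503)^(1/3))/105) + C3*exp(c*(-2^(2/3)*(105*sqrt(2484465) + 165503)^(1/3) - 32*2^(1/3)/(105*sqrt(2484465) + 165503)^(1/3) + 16)/105)*cos(2^(1/3)*sqrt(3)*c*(-2^(1/3)*(105*sqrt(2484465) + 165503)^(1/3) + 32/(105*sqrt(2484465) + 165503)^(1/3))/105) + C4*exp(2*c*(32*2^(1/3)/(105*sqrt(2484465) + 165503)^(1/3) + 8 + 2^(2/3)*(105*sqrt(2484465) + 165503)^(1/3))/105)


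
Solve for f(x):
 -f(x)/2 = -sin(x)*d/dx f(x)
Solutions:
 f(x) = C1*(cos(x) - 1)^(1/4)/(cos(x) + 1)^(1/4)


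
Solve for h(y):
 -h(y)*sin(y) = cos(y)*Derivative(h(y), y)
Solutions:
 h(y) = C1*cos(y)


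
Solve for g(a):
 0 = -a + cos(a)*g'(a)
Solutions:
 g(a) = C1 + Integral(a/cos(a), a)


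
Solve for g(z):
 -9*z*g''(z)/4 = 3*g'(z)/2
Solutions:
 g(z) = C1 + C2*z^(1/3)


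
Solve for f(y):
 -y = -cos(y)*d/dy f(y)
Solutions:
 f(y) = C1 + Integral(y/cos(y), y)


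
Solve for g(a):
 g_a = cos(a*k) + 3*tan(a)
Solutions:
 g(a) = C1 + Piecewise((sin(a*k)/k, Ne(k, 0)), (a, True)) - 3*log(cos(a))


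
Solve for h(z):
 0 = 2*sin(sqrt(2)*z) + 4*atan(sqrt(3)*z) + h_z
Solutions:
 h(z) = C1 - 4*z*atan(sqrt(3)*z) + 2*sqrt(3)*log(3*z^2 + 1)/3 + sqrt(2)*cos(sqrt(2)*z)


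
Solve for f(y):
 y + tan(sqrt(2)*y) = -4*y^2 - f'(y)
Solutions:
 f(y) = C1 - 4*y^3/3 - y^2/2 + sqrt(2)*log(cos(sqrt(2)*y))/2


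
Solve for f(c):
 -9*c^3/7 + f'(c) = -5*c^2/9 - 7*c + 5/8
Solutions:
 f(c) = C1 + 9*c^4/28 - 5*c^3/27 - 7*c^2/2 + 5*c/8


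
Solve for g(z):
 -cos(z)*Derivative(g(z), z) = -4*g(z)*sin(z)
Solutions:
 g(z) = C1/cos(z)^4


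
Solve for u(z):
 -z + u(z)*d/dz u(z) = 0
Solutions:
 u(z) = -sqrt(C1 + z^2)
 u(z) = sqrt(C1 + z^2)


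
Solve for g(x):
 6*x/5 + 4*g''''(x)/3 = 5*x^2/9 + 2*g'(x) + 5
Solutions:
 g(x) = C1 + C4*exp(2^(2/3)*3^(1/3)*x/2) - 5*x^3/54 + 3*x^2/10 - 5*x/2 + (C2*sin(2^(2/3)*3^(5/6)*x/4) + C3*cos(2^(2/3)*3^(5/6)*x/4))*exp(-2^(2/3)*3^(1/3)*x/4)


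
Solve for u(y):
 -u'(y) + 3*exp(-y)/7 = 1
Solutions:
 u(y) = C1 - y - 3*exp(-y)/7


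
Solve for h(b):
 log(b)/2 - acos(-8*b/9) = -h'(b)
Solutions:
 h(b) = C1 - b*log(b)/2 + b*acos(-8*b/9) + b/2 + sqrt(81 - 64*b^2)/8


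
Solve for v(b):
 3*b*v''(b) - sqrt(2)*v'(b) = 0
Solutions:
 v(b) = C1 + C2*b^(sqrt(2)/3 + 1)


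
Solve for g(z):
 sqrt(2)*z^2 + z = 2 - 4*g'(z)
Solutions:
 g(z) = C1 - sqrt(2)*z^3/12 - z^2/8 + z/2


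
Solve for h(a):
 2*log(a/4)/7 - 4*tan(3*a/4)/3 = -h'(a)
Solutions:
 h(a) = C1 - 2*a*log(a)/7 + 2*a/7 + 4*a*log(2)/7 - 16*log(cos(3*a/4))/9


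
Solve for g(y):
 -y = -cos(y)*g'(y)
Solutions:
 g(y) = C1 + Integral(y/cos(y), y)


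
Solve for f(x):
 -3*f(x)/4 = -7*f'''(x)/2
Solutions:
 f(x) = C3*exp(14^(2/3)*3^(1/3)*x/14) + (C1*sin(14^(2/3)*3^(5/6)*x/28) + C2*cos(14^(2/3)*3^(5/6)*x/28))*exp(-14^(2/3)*3^(1/3)*x/28)


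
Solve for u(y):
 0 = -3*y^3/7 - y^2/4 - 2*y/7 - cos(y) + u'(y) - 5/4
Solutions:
 u(y) = C1 + 3*y^4/28 + y^3/12 + y^2/7 + 5*y/4 + sin(y)


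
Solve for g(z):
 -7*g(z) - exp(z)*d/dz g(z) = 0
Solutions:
 g(z) = C1*exp(7*exp(-z))


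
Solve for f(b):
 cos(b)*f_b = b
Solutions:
 f(b) = C1 + Integral(b/cos(b), b)


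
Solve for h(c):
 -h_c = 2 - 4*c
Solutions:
 h(c) = C1 + 2*c^2 - 2*c


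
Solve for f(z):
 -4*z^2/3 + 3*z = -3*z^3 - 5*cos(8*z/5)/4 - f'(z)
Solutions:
 f(z) = C1 - 3*z^4/4 + 4*z^3/9 - 3*z^2/2 - 25*sin(8*z/5)/32


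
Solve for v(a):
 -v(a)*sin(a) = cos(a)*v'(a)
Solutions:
 v(a) = C1*cos(a)


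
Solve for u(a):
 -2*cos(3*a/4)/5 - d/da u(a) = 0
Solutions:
 u(a) = C1 - 8*sin(3*a/4)/15


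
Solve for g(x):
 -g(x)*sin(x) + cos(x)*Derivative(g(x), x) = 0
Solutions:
 g(x) = C1/cos(x)


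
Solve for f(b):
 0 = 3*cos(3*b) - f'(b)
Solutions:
 f(b) = C1 + sin(3*b)


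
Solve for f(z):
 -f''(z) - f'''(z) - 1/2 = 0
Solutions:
 f(z) = C1 + C2*z + C3*exp(-z) - z^2/4


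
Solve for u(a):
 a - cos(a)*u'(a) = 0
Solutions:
 u(a) = C1 + Integral(a/cos(a), a)


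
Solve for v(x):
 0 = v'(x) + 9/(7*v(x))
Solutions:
 v(x) = -sqrt(C1 - 126*x)/7
 v(x) = sqrt(C1 - 126*x)/7


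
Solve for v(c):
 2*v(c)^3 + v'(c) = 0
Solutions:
 v(c) = -sqrt(2)*sqrt(-1/(C1 - 2*c))/2
 v(c) = sqrt(2)*sqrt(-1/(C1 - 2*c))/2


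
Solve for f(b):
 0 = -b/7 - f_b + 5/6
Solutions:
 f(b) = C1 - b^2/14 + 5*b/6


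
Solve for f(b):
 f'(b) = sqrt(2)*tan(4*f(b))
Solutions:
 f(b) = -asin(C1*exp(4*sqrt(2)*b))/4 + pi/4
 f(b) = asin(C1*exp(4*sqrt(2)*b))/4


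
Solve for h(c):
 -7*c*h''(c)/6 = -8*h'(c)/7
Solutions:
 h(c) = C1 + C2*c^(97/49)


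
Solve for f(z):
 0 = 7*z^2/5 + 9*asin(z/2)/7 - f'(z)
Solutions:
 f(z) = C1 + 7*z^3/15 + 9*z*asin(z/2)/7 + 9*sqrt(4 - z^2)/7


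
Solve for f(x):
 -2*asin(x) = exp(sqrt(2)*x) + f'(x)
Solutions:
 f(x) = C1 - 2*x*asin(x) - 2*sqrt(1 - x^2) - sqrt(2)*exp(sqrt(2)*x)/2


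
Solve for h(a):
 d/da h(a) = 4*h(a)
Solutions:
 h(a) = C1*exp(4*a)


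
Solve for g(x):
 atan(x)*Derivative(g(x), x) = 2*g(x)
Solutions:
 g(x) = C1*exp(2*Integral(1/atan(x), x))


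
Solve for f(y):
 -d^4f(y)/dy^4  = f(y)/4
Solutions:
 f(y) = (C1*sin(y/2) + C2*cos(y/2))*exp(-y/2) + (C3*sin(y/2) + C4*cos(y/2))*exp(y/2)


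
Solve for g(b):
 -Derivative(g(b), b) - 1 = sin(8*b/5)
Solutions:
 g(b) = C1 - b + 5*cos(8*b/5)/8


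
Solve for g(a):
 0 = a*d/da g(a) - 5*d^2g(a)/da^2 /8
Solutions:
 g(a) = C1 + C2*erfi(2*sqrt(5)*a/5)


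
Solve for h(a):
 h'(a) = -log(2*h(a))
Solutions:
 Integral(1/(log(_y) + log(2)), (_y, h(a))) = C1 - a


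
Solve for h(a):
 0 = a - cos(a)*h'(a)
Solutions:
 h(a) = C1 + Integral(a/cos(a), a)


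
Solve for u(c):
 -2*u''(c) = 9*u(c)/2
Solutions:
 u(c) = C1*sin(3*c/2) + C2*cos(3*c/2)


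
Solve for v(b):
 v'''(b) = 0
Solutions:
 v(b) = C1 + C2*b + C3*b^2


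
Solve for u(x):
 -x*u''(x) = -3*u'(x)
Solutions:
 u(x) = C1 + C2*x^4


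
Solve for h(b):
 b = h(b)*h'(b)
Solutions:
 h(b) = -sqrt(C1 + b^2)
 h(b) = sqrt(C1 + b^2)


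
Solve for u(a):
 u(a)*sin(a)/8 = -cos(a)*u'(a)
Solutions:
 u(a) = C1*cos(a)^(1/8)


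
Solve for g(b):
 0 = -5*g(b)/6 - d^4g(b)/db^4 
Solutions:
 g(b) = (C1*sin(10^(1/4)*3^(3/4)*b/6) + C2*cos(10^(1/4)*3^(3/4)*b/6))*exp(-10^(1/4)*3^(3/4)*b/6) + (C3*sin(10^(1/4)*3^(3/4)*b/6) + C4*cos(10^(1/4)*3^(3/4)*b/6))*exp(10^(1/4)*3^(3/4)*b/6)


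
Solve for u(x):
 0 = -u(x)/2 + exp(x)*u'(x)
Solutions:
 u(x) = C1*exp(-exp(-x)/2)


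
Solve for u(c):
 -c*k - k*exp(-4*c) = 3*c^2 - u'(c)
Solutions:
 u(c) = C1 + c^3 + c^2*k/2 - k*exp(-4*c)/4


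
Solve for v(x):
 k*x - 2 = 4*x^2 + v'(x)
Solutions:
 v(x) = C1 + k*x^2/2 - 4*x^3/3 - 2*x


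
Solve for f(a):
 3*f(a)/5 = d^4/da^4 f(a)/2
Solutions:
 f(a) = C1*exp(-5^(3/4)*6^(1/4)*a/5) + C2*exp(5^(3/4)*6^(1/4)*a/5) + C3*sin(5^(3/4)*6^(1/4)*a/5) + C4*cos(5^(3/4)*6^(1/4)*a/5)


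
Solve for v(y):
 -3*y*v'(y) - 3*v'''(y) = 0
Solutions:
 v(y) = C1 + Integral(C2*airyai(-y) + C3*airybi(-y), y)


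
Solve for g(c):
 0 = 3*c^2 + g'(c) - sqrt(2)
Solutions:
 g(c) = C1 - c^3 + sqrt(2)*c


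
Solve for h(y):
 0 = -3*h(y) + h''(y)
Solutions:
 h(y) = C1*exp(-sqrt(3)*y) + C2*exp(sqrt(3)*y)


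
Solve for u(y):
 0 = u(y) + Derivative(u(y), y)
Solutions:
 u(y) = C1*exp(-y)


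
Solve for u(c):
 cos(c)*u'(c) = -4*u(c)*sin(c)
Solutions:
 u(c) = C1*cos(c)^4


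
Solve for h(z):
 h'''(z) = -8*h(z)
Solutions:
 h(z) = C3*exp(-2*z) + (C1*sin(sqrt(3)*z) + C2*cos(sqrt(3)*z))*exp(z)


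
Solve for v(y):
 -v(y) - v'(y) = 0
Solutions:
 v(y) = C1*exp(-y)


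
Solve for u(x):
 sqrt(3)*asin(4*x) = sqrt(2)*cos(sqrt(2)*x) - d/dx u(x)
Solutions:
 u(x) = C1 - sqrt(3)*(x*asin(4*x) + sqrt(1 - 16*x^2)/4) + sin(sqrt(2)*x)


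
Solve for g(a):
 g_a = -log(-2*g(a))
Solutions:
 Integral(1/(log(-_y) + log(2)), (_y, g(a))) = C1 - a


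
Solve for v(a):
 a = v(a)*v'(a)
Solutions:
 v(a) = -sqrt(C1 + a^2)
 v(a) = sqrt(C1 + a^2)


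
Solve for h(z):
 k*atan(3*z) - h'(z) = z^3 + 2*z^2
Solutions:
 h(z) = C1 + k*(z*atan(3*z) - log(9*z^2 + 1)/6) - z^4/4 - 2*z^3/3


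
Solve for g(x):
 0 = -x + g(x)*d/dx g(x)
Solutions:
 g(x) = -sqrt(C1 + x^2)
 g(x) = sqrt(C1 + x^2)


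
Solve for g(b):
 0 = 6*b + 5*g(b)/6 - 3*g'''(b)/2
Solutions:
 g(b) = C3*exp(15^(1/3)*b/3) - 36*b/5 + (C1*sin(3^(5/6)*5^(1/3)*b/6) + C2*cos(3^(5/6)*5^(1/3)*b/6))*exp(-15^(1/3)*b/6)


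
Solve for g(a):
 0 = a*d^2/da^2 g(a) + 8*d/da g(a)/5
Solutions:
 g(a) = C1 + C2/a^(3/5)


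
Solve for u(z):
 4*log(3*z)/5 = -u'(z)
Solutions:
 u(z) = C1 - 4*z*log(z)/5 - 4*z*log(3)/5 + 4*z/5


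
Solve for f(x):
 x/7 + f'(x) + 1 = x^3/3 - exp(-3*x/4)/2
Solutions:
 f(x) = C1 + x^4/12 - x^2/14 - x + 2*exp(-3*x/4)/3


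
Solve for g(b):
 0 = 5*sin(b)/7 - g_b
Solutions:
 g(b) = C1 - 5*cos(b)/7


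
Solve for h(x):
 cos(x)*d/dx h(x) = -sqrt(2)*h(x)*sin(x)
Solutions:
 h(x) = C1*cos(x)^(sqrt(2))


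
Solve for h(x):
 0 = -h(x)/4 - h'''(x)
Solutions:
 h(x) = C3*exp(-2^(1/3)*x/2) + (C1*sin(2^(1/3)*sqrt(3)*x/4) + C2*cos(2^(1/3)*sqrt(3)*x/4))*exp(2^(1/3)*x/4)


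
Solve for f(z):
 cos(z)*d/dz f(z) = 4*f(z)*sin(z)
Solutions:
 f(z) = C1/cos(z)^4


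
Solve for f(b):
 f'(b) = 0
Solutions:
 f(b) = C1


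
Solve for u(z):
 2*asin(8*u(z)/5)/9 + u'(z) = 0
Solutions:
 Integral(1/asin(8*_y/5), (_y, u(z))) = C1 - 2*z/9


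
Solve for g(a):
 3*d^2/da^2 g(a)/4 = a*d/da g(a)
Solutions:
 g(a) = C1 + C2*erfi(sqrt(6)*a/3)


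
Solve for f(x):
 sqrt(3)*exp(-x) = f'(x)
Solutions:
 f(x) = C1 - sqrt(3)*exp(-x)


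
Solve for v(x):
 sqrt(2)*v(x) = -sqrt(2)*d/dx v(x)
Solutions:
 v(x) = C1*exp(-x)


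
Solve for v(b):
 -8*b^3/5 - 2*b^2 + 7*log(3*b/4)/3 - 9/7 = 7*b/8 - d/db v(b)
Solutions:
 v(b) = C1 + 2*b^4/5 + 2*b^3/3 + 7*b^2/16 - 7*b*log(b)/3 - 3*b*log(3) + 2*b*log(6)/3 + 4*b*log(2) + 76*b/21


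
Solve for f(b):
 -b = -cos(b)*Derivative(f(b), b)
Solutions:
 f(b) = C1 + Integral(b/cos(b), b)


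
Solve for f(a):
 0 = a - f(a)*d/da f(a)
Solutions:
 f(a) = -sqrt(C1 + a^2)
 f(a) = sqrt(C1 + a^2)


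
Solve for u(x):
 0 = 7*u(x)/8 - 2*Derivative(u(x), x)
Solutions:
 u(x) = C1*exp(7*x/16)


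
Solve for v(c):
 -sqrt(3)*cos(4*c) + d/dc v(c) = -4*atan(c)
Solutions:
 v(c) = C1 - 4*c*atan(c) + 2*log(c^2 + 1) + sqrt(3)*sin(4*c)/4


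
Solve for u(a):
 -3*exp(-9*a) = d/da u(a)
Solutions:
 u(a) = C1 + exp(-9*a)/3


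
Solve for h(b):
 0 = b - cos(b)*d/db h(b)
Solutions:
 h(b) = C1 + Integral(b/cos(b), b)


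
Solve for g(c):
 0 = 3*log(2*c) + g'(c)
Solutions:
 g(c) = C1 - 3*c*log(c) - c*log(8) + 3*c


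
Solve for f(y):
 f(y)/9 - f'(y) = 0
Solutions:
 f(y) = C1*exp(y/9)


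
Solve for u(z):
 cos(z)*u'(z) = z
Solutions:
 u(z) = C1 + Integral(z/cos(z), z)


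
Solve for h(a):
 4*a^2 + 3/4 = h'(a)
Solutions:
 h(a) = C1 + 4*a^3/3 + 3*a/4


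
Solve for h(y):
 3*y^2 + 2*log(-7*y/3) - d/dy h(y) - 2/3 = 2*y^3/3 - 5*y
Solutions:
 h(y) = C1 - y^4/6 + y^3 + 5*y^2/2 + 2*y*log(-y) + y*(-8/3 - 2*log(3) + 2*log(7))


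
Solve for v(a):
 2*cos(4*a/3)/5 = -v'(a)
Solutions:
 v(a) = C1 - 3*sin(4*a/3)/10


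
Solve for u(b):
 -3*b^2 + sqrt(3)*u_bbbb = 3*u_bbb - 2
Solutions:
 u(b) = C1 + C2*b + C3*b^2 + C4*exp(sqrt(3)*b) - b^5/60 - sqrt(3)*b^4/36


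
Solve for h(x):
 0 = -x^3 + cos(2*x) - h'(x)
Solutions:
 h(x) = C1 - x^4/4 + sin(2*x)/2


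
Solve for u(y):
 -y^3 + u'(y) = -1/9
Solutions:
 u(y) = C1 + y^4/4 - y/9


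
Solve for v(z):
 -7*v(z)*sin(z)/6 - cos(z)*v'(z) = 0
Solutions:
 v(z) = C1*cos(z)^(7/6)


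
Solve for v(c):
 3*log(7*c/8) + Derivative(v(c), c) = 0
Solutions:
 v(c) = C1 - 3*c*log(c) + c*log(512/343) + 3*c


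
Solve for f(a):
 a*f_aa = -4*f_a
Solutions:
 f(a) = C1 + C2/a^3


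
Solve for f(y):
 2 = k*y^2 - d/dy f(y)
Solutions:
 f(y) = C1 + k*y^3/3 - 2*y


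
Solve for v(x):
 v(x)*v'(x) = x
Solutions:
 v(x) = -sqrt(C1 + x^2)
 v(x) = sqrt(C1 + x^2)


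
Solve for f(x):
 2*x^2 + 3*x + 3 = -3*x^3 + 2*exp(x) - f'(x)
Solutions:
 f(x) = C1 - 3*x^4/4 - 2*x^3/3 - 3*x^2/2 - 3*x + 2*exp(x)


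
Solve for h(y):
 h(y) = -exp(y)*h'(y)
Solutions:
 h(y) = C1*exp(exp(-y))


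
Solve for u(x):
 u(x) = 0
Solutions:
 u(x) = 0


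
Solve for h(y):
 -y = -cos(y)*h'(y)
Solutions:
 h(y) = C1 + Integral(y/cos(y), y)


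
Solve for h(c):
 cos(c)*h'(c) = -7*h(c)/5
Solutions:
 h(c) = C1*(sin(c) - 1)^(7/10)/(sin(c) + 1)^(7/10)


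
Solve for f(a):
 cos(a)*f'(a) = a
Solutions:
 f(a) = C1 + Integral(a/cos(a), a)


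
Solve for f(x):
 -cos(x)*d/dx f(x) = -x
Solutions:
 f(x) = C1 + Integral(x/cos(x), x)


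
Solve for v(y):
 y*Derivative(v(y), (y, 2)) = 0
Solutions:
 v(y) = C1 + C2*y


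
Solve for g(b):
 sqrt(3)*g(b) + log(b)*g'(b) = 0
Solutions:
 g(b) = C1*exp(-sqrt(3)*li(b))


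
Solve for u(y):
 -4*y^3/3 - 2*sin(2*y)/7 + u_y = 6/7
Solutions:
 u(y) = C1 + y^4/3 + 6*y/7 - cos(2*y)/7


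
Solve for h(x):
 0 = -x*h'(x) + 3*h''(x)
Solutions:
 h(x) = C1 + C2*erfi(sqrt(6)*x/6)


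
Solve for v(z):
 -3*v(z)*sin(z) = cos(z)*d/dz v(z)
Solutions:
 v(z) = C1*cos(z)^3


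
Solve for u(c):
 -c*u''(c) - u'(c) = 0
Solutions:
 u(c) = C1 + C2*log(c)


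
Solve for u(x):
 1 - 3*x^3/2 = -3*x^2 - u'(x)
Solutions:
 u(x) = C1 + 3*x^4/8 - x^3 - x


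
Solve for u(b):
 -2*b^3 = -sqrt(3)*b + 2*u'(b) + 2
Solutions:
 u(b) = C1 - b^4/4 + sqrt(3)*b^2/4 - b


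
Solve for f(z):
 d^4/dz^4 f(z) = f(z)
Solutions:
 f(z) = C1*exp(-z) + C2*exp(z) + C3*sin(z) + C4*cos(z)


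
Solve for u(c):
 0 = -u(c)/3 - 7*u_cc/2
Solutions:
 u(c) = C1*sin(sqrt(42)*c/21) + C2*cos(sqrt(42)*c/21)


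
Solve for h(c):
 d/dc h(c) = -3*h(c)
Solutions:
 h(c) = C1*exp(-3*c)


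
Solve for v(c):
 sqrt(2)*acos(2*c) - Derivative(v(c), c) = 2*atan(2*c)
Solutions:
 v(c) = C1 - 2*c*atan(2*c) + sqrt(2)*(c*acos(2*c) - sqrt(1 - 4*c^2)/2) + log(4*c^2 + 1)/2


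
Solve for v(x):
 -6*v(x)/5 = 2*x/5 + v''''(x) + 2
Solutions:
 v(x) = -x/3 + (C1*sin(10^(3/4)*3^(1/4)*x/10) + C2*cos(10^(3/4)*3^(1/4)*x/10))*exp(-10^(3/4)*3^(1/4)*x/10) + (C3*sin(10^(3/4)*3^(1/4)*x/10) + C4*cos(10^(3/4)*3^(1/4)*x/10))*exp(10^(3/4)*3^(1/4)*x/10) - 5/3


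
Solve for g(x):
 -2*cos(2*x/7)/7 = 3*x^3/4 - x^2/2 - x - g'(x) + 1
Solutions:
 g(x) = C1 + 3*x^4/16 - x^3/6 - x^2/2 + x + sin(2*x/7)


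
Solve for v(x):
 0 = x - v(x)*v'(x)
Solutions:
 v(x) = -sqrt(C1 + x^2)
 v(x) = sqrt(C1 + x^2)


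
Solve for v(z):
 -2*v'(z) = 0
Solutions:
 v(z) = C1


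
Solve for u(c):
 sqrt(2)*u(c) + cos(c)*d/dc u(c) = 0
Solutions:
 u(c) = C1*(sin(c) - 1)^(sqrt(2)/2)/(sin(c) + 1)^(sqrt(2)/2)


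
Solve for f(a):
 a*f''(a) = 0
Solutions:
 f(a) = C1 + C2*a


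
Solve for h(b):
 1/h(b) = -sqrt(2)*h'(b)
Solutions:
 h(b) = -sqrt(C1 - sqrt(2)*b)
 h(b) = sqrt(C1 - sqrt(2)*b)


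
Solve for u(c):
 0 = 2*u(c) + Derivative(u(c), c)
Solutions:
 u(c) = C1*exp(-2*c)


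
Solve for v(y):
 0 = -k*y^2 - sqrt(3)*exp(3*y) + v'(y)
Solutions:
 v(y) = C1 + k*y^3/3 + sqrt(3)*exp(3*y)/3


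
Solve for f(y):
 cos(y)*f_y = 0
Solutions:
 f(y) = C1


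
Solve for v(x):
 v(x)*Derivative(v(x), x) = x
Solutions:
 v(x) = -sqrt(C1 + x^2)
 v(x) = sqrt(C1 + x^2)


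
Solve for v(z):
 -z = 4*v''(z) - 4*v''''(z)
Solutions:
 v(z) = C1 + C2*z + C3*exp(-z) + C4*exp(z) - z^3/24


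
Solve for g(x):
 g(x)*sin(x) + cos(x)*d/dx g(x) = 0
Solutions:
 g(x) = C1*cos(x)


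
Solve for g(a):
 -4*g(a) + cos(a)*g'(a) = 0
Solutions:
 g(a) = C1*(sin(a)^2 + 2*sin(a) + 1)/(sin(a)^2 - 2*sin(a) + 1)


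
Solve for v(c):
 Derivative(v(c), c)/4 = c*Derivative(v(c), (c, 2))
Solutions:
 v(c) = C1 + C2*c^(5/4)


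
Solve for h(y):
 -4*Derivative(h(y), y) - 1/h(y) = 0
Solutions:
 h(y) = -sqrt(C1 - 2*y)/2
 h(y) = sqrt(C1 - 2*y)/2


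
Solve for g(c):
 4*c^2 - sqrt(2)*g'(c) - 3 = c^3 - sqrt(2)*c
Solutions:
 g(c) = C1 - sqrt(2)*c^4/8 + 2*sqrt(2)*c^3/3 + c^2/2 - 3*sqrt(2)*c/2


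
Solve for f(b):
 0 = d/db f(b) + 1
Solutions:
 f(b) = C1 - b


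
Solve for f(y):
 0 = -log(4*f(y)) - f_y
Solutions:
 Integral(1/(log(_y) + 2*log(2)), (_y, f(y))) = C1 - y


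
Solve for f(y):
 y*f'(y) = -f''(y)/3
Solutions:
 f(y) = C1 + C2*erf(sqrt(6)*y/2)


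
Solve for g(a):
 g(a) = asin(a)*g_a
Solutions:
 g(a) = C1*exp(Integral(1/asin(a), a))


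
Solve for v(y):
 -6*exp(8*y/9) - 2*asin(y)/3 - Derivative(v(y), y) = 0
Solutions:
 v(y) = C1 - 2*y*asin(y)/3 - 2*sqrt(1 - y^2)/3 - 27*exp(8*y/9)/4


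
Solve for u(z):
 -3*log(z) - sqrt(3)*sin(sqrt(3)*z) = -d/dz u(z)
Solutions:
 u(z) = C1 + 3*z*log(z) - 3*z - cos(sqrt(3)*z)


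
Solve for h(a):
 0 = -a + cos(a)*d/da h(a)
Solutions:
 h(a) = C1 + Integral(a/cos(a), a)


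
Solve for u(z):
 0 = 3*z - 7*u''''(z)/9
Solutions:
 u(z) = C1 + C2*z + C3*z^2 + C4*z^3 + 9*z^5/280


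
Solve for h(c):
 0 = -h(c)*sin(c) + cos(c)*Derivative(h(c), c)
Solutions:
 h(c) = C1/cos(c)


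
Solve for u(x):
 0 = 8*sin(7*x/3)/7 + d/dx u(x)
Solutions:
 u(x) = C1 + 24*cos(7*x/3)/49


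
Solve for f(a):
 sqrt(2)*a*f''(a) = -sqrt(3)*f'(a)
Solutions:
 f(a) = C1 + C2*a^(1 - sqrt(6)/2)


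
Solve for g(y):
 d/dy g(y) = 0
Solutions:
 g(y) = C1


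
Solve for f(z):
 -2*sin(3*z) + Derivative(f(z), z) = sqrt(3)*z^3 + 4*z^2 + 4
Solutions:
 f(z) = C1 + sqrt(3)*z^4/4 + 4*z^3/3 + 4*z - 2*cos(3*z)/3


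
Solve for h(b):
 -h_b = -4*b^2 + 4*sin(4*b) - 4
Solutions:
 h(b) = C1 + 4*b^3/3 + 4*b + cos(4*b)


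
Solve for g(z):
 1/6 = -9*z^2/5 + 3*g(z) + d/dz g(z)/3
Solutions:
 g(z) = C1*exp(-9*z) + 3*z^2/5 - 2*z/15 + 19/270


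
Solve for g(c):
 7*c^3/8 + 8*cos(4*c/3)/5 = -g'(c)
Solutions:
 g(c) = C1 - 7*c^4/32 - 6*sin(4*c/3)/5


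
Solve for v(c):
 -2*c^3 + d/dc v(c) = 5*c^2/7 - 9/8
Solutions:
 v(c) = C1 + c^4/2 + 5*c^3/21 - 9*c/8


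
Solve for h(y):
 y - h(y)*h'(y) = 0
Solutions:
 h(y) = -sqrt(C1 + y^2)
 h(y) = sqrt(C1 + y^2)


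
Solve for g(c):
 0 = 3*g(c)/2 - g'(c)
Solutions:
 g(c) = C1*exp(3*c/2)


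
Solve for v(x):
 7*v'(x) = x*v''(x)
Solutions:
 v(x) = C1 + C2*x^8


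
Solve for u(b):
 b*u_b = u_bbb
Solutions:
 u(b) = C1 + Integral(C2*airyai(b) + C3*airybi(b), b)


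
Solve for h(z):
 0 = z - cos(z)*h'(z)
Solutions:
 h(z) = C1 + Integral(z/cos(z), z)


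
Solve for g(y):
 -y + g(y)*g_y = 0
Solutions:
 g(y) = -sqrt(C1 + y^2)
 g(y) = sqrt(C1 + y^2)


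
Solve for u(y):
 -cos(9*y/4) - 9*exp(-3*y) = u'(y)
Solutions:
 u(y) = C1 - 4*sin(9*y/4)/9 + 3*exp(-3*y)


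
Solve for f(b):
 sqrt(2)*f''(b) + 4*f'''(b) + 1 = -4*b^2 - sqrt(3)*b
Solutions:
 f(b) = C1 + C2*b + C3*exp(-sqrt(2)*b/4) - sqrt(2)*b^4/6 + b^3*(32 - sqrt(6))/12 + b^2*(-65*sqrt(2)/4 + sqrt(3))


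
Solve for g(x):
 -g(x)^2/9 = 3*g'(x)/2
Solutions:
 g(x) = 27/(C1 + 2*x)


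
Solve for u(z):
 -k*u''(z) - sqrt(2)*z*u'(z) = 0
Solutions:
 u(z) = C1 + C2*sqrt(k)*erf(2^(3/4)*z*sqrt(1/k)/2)


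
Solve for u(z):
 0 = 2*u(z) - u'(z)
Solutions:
 u(z) = C1*exp(2*z)


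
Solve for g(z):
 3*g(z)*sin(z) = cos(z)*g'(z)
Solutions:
 g(z) = C1/cos(z)^3


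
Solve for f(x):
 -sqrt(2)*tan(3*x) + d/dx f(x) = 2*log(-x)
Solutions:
 f(x) = C1 + 2*x*log(-x) - 2*x - sqrt(2)*log(cos(3*x))/3


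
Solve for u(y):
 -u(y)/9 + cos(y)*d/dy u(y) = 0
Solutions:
 u(y) = C1*(sin(y) + 1)^(1/18)/(sin(y) - 1)^(1/18)


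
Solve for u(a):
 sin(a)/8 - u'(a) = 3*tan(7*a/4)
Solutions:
 u(a) = C1 + 12*log(cos(7*a/4))/7 - cos(a)/8


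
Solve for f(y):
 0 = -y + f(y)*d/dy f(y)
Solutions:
 f(y) = -sqrt(C1 + y^2)
 f(y) = sqrt(C1 + y^2)


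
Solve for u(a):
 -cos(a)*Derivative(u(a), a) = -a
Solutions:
 u(a) = C1 + Integral(a/cos(a), a)


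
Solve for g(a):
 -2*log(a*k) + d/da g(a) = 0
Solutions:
 g(a) = C1 + 2*a*log(a*k) - 2*a


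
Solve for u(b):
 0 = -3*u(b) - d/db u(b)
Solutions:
 u(b) = C1*exp(-3*b)


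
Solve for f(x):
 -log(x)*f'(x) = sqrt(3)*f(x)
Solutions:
 f(x) = C1*exp(-sqrt(3)*li(x))


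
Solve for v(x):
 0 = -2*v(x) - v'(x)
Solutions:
 v(x) = C1*exp(-2*x)


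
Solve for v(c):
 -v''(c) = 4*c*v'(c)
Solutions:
 v(c) = C1 + C2*erf(sqrt(2)*c)


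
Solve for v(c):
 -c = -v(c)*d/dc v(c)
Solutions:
 v(c) = -sqrt(C1 + c^2)
 v(c) = sqrt(C1 + c^2)


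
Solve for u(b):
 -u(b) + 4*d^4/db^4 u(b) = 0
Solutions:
 u(b) = C1*exp(-sqrt(2)*b/2) + C2*exp(sqrt(2)*b/2) + C3*sin(sqrt(2)*b/2) + C4*cos(sqrt(2)*b/2)


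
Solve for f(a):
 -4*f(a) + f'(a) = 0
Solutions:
 f(a) = C1*exp(4*a)


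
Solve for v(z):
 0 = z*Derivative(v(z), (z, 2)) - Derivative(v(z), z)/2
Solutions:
 v(z) = C1 + C2*z^(3/2)


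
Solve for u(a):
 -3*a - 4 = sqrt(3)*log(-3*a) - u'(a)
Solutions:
 u(a) = C1 + 3*a^2/2 + sqrt(3)*a*log(-a) + a*(-sqrt(3) + sqrt(3)*log(3) + 4)


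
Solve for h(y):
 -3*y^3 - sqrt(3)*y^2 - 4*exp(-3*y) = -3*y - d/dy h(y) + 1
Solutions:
 h(y) = C1 + 3*y^4/4 + sqrt(3)*y^3/3 - 3*y^2/2 + y - 4*exp(-3*y)/3


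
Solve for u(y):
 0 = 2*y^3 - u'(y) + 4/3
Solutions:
 u(y) = C1 + y^4/2 + 4*y/3


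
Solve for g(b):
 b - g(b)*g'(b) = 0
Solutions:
 g(b) = -sqrt(C1 + b^2)
 g(b) = sqrt(C1 + b^2)


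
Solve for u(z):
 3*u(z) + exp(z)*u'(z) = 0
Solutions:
 u(z) = C1*exp(3*exp(-z))


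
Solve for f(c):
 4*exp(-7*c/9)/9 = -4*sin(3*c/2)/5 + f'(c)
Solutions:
 f(c) = C1 - 8*cos(3*c/2)/15 - 4*exp(-7*c/9)/7


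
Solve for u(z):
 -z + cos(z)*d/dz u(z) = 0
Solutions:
 u(z) = C1 + Integral(z/cos(z), z)


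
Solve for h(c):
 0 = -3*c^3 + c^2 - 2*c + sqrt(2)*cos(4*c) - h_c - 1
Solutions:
 h(c) = C1 - 3*c^4/4 + c^3/3 - c^2 - c + sqrt(2)*sin(4*c)/4


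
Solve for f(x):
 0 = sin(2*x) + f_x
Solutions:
 f(x) = C1 + cos(2*x)/2


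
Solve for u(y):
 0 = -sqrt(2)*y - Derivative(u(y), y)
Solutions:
 u(y) = C1 - sqrt(2)*y^2/2


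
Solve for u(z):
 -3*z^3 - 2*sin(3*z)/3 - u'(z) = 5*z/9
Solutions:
 u(z) = C1 - 3*z^4/4 - 5*z^2/18 + 2*cos(3*z)/9


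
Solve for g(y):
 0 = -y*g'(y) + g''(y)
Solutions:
 g(y) = C1 + C2*erfi(sqrt(2)*y/2)


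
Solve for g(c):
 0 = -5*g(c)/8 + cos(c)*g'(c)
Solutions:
 g(c) = C1*(sin(c) + 1)^(5/16)/(sin(c) - 1)^(5/16)


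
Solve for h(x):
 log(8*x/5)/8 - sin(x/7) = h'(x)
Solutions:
 h(x) = C1 + x*log(x)/8 - x*log(5)/8 - x/8 + 3*x*log(2)/8 + 7*cos(x/7)


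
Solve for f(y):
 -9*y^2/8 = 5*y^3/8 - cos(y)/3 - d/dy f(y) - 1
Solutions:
 f(y) = C1 + 5*y^4/32 + 3*y^3/8 - y - sin(y)/3


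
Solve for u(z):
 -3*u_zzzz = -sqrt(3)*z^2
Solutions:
 u(z) = C1 + C2*z + C3*z^2 + C4*z^3 + sqrt(3)*z^6/1080


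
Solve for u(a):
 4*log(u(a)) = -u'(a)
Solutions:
 li(u(a)) = C1 - 4*a


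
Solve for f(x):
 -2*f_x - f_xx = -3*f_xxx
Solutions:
 f(x) = C1 + C2*exp(-2*x/3) + C3*exp(x)


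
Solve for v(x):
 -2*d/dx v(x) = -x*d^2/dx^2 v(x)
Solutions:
 v(x) = C1 + C2*x^3


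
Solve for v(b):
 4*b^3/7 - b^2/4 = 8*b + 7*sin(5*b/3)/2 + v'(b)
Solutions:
 v(b) = C1 + b^4/7 - b^3/12 - 4*b^2 + 21*cos(5*b/3)/10


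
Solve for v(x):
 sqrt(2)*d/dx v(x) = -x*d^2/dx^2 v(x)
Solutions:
 v(x) = C1 + C2*x^(1 - sqrt(2))


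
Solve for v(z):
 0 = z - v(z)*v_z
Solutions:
 v(z) = -sqrt(C1 + z^2)
 v(z) = sqrt(C1 + z^2)


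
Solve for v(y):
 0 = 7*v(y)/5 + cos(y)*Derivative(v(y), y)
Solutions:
 v(y) = C1*(sin(y) - 1)^(7/10)/(sin(y) + 1)^(7/10)


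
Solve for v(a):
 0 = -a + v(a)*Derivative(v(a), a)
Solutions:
 v(a) = -sqrt(C1 + a^2)
 v(a) = sqrt(C1 + a^2)


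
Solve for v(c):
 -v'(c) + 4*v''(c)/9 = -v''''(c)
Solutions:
 v(c) = C1 + C2*exp(-c*(-8*18^(1/3)/(243 + sqrt(59817))^(1/3) + 12^(1/3)*(243 + sqrt(59817))^(1/3))/36)*sin(2^(1/3)*3^(1/6)*c*(24/(243 + sqrt(59817))^(1/3) + 2^(1/3)*3^(2/3)*(243 + sqrt(59817))^(1/3))/36) + C3*exp(-c*(-8*18^(1/3)/(243 + sqrt(59817))^(1/3) + 12^(1/3)*(243 + sqrt(59817))^(1/3))/36)*cos(2^(1/3)*3^(1/6)*c*(24/(243 + sqrt(59817))^(1/3) + 2^(1/3)*3^(2/3)*(243 + sqrt(59817))^(1/3))/36) + C4*exp(c*(-8*18^(1/3)/(243 + sqrt(59817))^(1/3) + 12^(1/3)*(243 + sqrt(59817))^(1/3))/18)


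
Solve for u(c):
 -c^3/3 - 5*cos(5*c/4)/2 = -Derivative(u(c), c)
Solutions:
 u(c) = C1 + c^4/12 + 2*sin(5*c/4)


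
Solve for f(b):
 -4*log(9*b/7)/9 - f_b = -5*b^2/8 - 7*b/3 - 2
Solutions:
 f(b) = C1 + 5*b^3/24 + 7*b^2/6 - 4*b*log(b)/9 - 8*b*log(3)/9 + 4*b*log(7)/9 + 22*b/9


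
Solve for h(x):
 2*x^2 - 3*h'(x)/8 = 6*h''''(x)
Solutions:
 h(x) = C1 + C4*exp(-2^(2/3)*x/4) + 16*x^3/9 + (C2*sin(2^(2/3)*sqrt(3)*x/8) + C3*cos(2^(2/3)*sqrt(3)*x/8))*exp(2^(2/3)*x/8)


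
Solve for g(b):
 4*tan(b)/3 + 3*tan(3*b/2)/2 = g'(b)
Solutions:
 g(b) = C1 - 4*log(cos(b))/3 - log(cos(3*b/2))


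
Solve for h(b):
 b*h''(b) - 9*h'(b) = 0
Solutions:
 h(b) = C1 + C2*b^10


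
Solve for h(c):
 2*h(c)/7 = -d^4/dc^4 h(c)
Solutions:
 h(c) = (C1*sin(14^(3/4)*c/14) + C2*cos(14^(3/4)*c/14))*exp(-14^(3/4)*c/14) + (C3*sin(14^(3/4)*c/14) + C4*cos(14^(3/4)*c/14))*exp(14^(3/4)*c/14)


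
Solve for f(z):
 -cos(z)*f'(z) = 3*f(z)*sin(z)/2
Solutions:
 f(z) = C1*cos(z)^(3/2)


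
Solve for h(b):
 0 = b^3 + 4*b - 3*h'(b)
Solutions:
 h(b) = C1 + b^4/12 + 2*b^2/3


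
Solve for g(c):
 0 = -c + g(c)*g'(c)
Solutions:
 g(c) = -sqrt(C1 + c^2)
 g(c) = sqrt(C1 + c^2)


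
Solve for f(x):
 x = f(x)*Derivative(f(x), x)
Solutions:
 f(x) = -sqrt(C1 + x^2)
 f(x) = sqrt(C1 + x^2)


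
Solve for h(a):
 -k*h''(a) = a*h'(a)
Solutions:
 h(a) = C1 + C2*sqrt(k)*erf(sqrt(2)*a*sqrt(1/k)/2)


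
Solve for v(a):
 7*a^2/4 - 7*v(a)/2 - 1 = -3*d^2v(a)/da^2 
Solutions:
 v(a) = C1*exp(-sqrt(42)*a/6) + C2*exp(sqrt(42)*a/6) + a^2/2 + 4/7


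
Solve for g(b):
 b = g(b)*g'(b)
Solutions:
 g(b) = -sqrt(C1 + b^2)
 g(b) = sqrt(C1 + b^2)


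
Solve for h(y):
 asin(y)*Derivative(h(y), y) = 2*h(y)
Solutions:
 h(y) = C1*exp(2*Integral(1/asin(y), y))


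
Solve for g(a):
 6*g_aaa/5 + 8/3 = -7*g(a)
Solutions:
 g(a) = C3*exp(-35^(1/3)*6^(2/3)*a/6) + (C1*sin(2^(2/3)*3^(1/6)*35^(1/3)*a/4) + C2*cos(2^(2/3)*3^(1/6)*35^(1/3)*a/4))*exp(35^(1/3)*6^(2/3)*a/12) - 8/21


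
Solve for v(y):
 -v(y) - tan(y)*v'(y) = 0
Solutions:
 v(y) = C1/sin(y)


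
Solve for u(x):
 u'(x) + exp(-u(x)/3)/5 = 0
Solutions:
 u(x) = 3*log(C1 - x/15)


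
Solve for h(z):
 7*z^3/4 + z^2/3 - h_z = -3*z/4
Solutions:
 h(z) = C1 + 7*z^4/16 + z^3/9 + 3*z^2/8


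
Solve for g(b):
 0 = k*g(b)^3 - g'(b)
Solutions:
 g(b) = -sqrt(2)*sqrt(-1/(C1 + b*k))/2
 g(b) = sqrt(2)*sqrt(-1/(C1 + b*k))/2


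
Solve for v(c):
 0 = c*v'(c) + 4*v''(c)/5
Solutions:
 v(c) = C1 + C2*erf(sqrt(10)*c/4)


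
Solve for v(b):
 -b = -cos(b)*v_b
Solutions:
 v(b) = C1 + Integral(b/cos(b), b)


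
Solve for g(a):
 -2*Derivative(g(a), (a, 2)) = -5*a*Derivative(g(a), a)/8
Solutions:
 g(a) = C1 + C2*erfi(sqrt(10)*a/8)


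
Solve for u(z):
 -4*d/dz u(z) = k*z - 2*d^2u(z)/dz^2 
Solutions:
 u(z) = C1 + C2*exp(2*z) - k*z^2/8 - k*z/8


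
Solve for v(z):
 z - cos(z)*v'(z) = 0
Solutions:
 v(z) = C1 + Integral(z/cos(z), z)


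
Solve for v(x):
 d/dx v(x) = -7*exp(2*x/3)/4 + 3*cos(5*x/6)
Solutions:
 v(x) = C1 - 21*exp(2*x/3)/8 + 18*sin(5*x/6)/5


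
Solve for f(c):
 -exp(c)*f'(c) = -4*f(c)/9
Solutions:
 f(c) = C1*exp(-4*exp(-c)/9)


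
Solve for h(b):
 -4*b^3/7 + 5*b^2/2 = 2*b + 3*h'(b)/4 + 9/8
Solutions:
 h(b) = C1 - 4*b^4/21 + 10*b^3/9 - 4*b^2/3 - 3*b/2


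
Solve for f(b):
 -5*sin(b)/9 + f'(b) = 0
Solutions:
 f(b) = C1 - 5*cos(b)/9


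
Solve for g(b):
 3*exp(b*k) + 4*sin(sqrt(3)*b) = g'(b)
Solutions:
 g(b) = C1 - 4*sqrt(3)*cos(sqrt(3)*b)/3 + 3*exp(b*k)/k


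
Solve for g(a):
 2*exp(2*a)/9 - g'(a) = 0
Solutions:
 g(a) = C1 + exp(2*a)/9


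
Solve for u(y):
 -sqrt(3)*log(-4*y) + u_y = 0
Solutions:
 u(y) = C1 + sqrt(3)*y*log(-y) + sqrt(3)*y*(-1 + 2*log(2))


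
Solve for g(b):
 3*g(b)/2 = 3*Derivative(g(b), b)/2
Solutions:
 g(b) = C1*exp(b)


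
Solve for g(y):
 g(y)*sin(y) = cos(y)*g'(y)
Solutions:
 g(y) = C1/cos(y)


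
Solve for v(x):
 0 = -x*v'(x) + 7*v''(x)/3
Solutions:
 v(x) = C1 + C2*erfi(sqrt(42)*x/14)


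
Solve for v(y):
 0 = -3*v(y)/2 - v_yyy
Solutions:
 v(y) = C3*exp(-2^(2/3)*3^(1/3)*y/2) + (C1*sin(2^(2/3)*3^(5/6)*y/4) + C2*cos(2^(2/3)*3^(5/6)*y/4))*exp(2^(2/3)*3^(1/3)*y/4)


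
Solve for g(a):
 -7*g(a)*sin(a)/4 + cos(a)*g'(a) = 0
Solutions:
 g(a) = C1/cos(a)^(7/4)


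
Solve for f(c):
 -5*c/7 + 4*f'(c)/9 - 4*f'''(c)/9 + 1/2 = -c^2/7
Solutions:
 f(c) = C1 + C2*exp(-c) + C3*exp(c) - 3*c^3/28 + 45*c^2/56 - 99*c/56


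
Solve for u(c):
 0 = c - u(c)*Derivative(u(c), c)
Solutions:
 u(c) = -sqrt(C1 + c^2)
 u(c) = sqrt(C1 + c^2)


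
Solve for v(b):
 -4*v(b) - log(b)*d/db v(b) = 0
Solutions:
 v(b) = C1*exp(-4*li(b))


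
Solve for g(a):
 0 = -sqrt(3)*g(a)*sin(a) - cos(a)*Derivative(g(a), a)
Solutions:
 g(a) = C1*cos(a)^(sqrt(3))


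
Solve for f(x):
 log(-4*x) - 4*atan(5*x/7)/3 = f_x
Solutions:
 f(x) = C1 + x*log(-x) - 4*x*atan(5*x/7)/3 - x + 2*x*log(2) + 14*log(25*x^2 + 49)/15


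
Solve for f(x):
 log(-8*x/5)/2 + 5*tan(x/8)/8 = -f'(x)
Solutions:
 f(x) = C1 - x*log(-x)/2 - 2*x*log(2) + x/2 + x*log(10)/2 + 5*log(cos(x/8))


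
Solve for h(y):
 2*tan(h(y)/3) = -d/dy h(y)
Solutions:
 h(y) = -3*asin(C1*exp(-2*y/3)) + 3*pi
 h(y) = 3*asin(C1*exp(-2*y/3))


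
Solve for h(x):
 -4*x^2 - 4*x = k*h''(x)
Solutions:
 h(x) = C1 + C2*x - x^4/(3*k) - 2*x^3/(3*k)


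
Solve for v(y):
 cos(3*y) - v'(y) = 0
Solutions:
 v(y) = C1 + sin(3*y)/3


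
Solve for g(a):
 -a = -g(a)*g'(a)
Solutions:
 g(a) = -sqrt(C1 + a^2)
 g(a) = sqrt(C1 + a^2)


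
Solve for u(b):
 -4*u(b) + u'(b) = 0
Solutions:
 u(b) = C1*exp(4*b)


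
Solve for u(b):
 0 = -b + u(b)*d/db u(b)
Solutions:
 u(b) = -sqrt(C1 + b^2)
 u(b) = sqrt(C1 + b^2)


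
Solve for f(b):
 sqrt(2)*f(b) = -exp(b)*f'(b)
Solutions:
 f(b) = C1*exp(sqrt(2)*exp(-b))


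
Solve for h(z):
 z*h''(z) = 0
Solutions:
 h(z) = C1 + C2*z


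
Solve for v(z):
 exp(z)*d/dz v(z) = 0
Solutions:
 v(z) = C1


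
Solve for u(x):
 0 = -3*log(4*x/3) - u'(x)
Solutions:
 u(x) = C1 - 3*x*log(x) + x*log(27/64) + 3*x


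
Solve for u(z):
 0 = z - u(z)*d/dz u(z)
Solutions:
 u(z) = -sqrt(C1 + z^2)
 u(z) = sqrt(C1 + z^2)


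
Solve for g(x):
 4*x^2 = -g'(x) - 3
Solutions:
 g(x) = C1 - 4*x^3/3 - 3*x


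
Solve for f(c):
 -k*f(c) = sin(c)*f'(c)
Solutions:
 f(c) = C1*exp(k*(-log(cos(c) - 1) + log(cos(c) + 1))/2)


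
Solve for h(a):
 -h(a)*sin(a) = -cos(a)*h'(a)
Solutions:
 h(a) = C1/cos(a)


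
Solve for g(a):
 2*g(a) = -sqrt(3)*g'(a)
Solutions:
 g(a) = C1*exp(-2*sqrt(3)*a/3)


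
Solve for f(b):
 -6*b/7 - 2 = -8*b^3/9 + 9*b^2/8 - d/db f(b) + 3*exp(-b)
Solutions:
 f(b) = C1 - 2*b^4/9 + 3*b^3/8 + 3*b^2/7 + 2*b - 3*exp(-b)


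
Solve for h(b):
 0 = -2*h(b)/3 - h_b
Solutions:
 h(b) = C1*exp(-2*b/3)


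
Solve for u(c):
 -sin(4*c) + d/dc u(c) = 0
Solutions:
 u(c) = C1 - cos(4*c)/4


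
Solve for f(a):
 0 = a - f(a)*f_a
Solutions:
 f(a) = -sqrt(C1 + a^2)
 f(a) = sqrt(C1 + a^2)


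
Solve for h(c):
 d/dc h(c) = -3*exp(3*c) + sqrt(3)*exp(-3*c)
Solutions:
 h(c) = C1 - exp(3*c) - sqrt(3)*exp(-3*c)/3


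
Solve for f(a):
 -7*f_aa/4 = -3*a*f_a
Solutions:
 f(a) = C1 + C2*erfi(sqrt(42)*a/7)


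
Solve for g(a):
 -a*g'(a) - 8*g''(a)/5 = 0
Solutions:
 g(a) = C1 + C2*erf(sqrt(5)*a/4)


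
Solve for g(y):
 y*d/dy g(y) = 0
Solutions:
 g(y) = C1


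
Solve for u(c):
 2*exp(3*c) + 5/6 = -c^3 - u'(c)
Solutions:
 u(c) = C1 - c^4/4 - 5*c/6 - 2*exp(3*c)/3


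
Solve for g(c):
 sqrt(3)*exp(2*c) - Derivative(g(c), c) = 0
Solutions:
 g(c) = C1 + sqrt(3)*exp(2*c)/2


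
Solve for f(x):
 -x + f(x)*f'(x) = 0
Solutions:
 f(x) = -sqrt(C1 + x^2)
 f(x) = sqrt(C1 + x^2)


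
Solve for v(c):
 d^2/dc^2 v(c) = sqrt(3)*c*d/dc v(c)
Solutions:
 v(c) = C1 + C2*erfi(sqrt(2)*3^(1/4)*c/2)


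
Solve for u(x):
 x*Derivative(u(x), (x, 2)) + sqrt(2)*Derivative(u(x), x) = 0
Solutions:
 u(x) = C1 + C2*x^(1 - sqrt(2))


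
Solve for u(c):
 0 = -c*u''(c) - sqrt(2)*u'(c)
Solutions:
 u(c) = C1 + C2*c^(1 - sqrt(2))


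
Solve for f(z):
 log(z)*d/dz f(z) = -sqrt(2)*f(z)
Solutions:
 f(z) = C1*exp(-sqrt(2)*li(z))


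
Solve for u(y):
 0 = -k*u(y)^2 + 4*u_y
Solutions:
 u(y) = -4/(C1 + k*y)


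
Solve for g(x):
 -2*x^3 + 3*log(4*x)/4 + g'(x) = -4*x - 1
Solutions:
 g(x) = C1 + x^4/2 - 2*x^2 - 3*x*log(x)/4 - 3*x*log(2)/2 - x/4


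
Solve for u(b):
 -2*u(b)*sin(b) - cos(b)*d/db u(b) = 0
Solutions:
 u(b) = C1*cos(b)^2


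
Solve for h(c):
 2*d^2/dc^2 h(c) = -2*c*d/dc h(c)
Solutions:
 h(c) = C1 + C2*erf(sqrt(2)*c/2)


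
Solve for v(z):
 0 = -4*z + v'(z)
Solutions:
 v(z) = C1 + 2*z^2


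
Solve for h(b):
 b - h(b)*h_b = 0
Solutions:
 h(b) = -sqrt(C1 + b^2)
 h(b) = sqrt(C1 + b^2)


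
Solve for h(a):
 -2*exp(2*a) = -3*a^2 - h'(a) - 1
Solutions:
 h(a) = C1 - a^3 - a + exp(2*a)


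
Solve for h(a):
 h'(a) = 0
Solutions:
 h(a) = C1


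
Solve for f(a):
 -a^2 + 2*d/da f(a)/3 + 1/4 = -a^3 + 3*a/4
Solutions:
 f(a) = C1 - 3*a^4/8 + a^3/2 + 9*a^2/16 - 3*a/8


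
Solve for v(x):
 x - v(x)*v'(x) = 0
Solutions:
 v(x) = -sqrt(C1 + x^2)
 v(x) = sqrt(C1 + x^2)


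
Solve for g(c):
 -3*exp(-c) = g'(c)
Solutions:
 g(c) = C1 + 3*exp(-c)


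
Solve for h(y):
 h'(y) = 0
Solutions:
 h(y) = C1


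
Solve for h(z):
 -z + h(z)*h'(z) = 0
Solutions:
 h(z) = -sqrt(C1 + z^2)
 h(z) = sqrt(C1 + z^2)


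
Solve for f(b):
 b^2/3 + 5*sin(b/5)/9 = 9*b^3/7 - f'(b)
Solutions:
 f(b) = C1 + 9*b^4/28 - b^3/9 + 25*cos(b/5)/9


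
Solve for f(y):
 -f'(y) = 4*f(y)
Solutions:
 f(y) = C1*exp(-4*y)


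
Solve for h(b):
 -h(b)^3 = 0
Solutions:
 h(b) = 0


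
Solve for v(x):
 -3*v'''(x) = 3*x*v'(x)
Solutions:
 v(x) = C1 + Integral(C2*airyai(-x) + C3*airybi(-x), x)


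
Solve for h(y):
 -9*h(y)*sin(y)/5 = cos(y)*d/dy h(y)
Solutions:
 h(y) = C1*cos(y)^(9/5)


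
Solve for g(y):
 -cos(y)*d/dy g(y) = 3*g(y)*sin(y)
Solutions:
 g(y) = C1*cos(y)^3


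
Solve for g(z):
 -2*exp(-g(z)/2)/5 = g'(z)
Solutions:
 g(z) = 2*log(C1 - z/5)


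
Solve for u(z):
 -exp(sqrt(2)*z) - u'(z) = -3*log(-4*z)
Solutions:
 u(z) = C1 + 3*z*log(-z) + 3*z*(-1 + 2*log(2)) - sqrt(2)*exp(sqrt(2)*z)/2


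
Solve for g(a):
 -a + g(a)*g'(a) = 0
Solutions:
 g(a) = -sqrt(C1 + a^2)
 g(a) = sqrt(C1 + a^2)


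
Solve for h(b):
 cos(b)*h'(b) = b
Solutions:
 h(b) = C1 + Integral(b/cos(b), b)


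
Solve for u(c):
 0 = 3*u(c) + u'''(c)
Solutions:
 u(c) = C3*exp(-3^(1/3)*c) + (C1*sin(3^(5/6)*c/2) + C2*cos(3^(5/6)*c/2))*exp(3^(1/3)*c/2)


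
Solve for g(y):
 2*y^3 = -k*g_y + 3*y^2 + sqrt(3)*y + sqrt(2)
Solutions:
 g(y) = C1 - y^4/(2*k) + y^3/k + sqrt(3)*y^2/(2*k) + sqrt(2)*y/k


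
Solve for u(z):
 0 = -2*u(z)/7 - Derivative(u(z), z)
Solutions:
 u(z) = C1*exp(-2*z/7)


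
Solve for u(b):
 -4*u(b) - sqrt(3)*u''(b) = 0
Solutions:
 u(b) = C1*sin(2*3^(3/4)*b/3) + C2*cos(2*3^(3/4)*b/3)


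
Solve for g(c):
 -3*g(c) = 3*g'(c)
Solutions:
 g(c) = C1*exp(-c)


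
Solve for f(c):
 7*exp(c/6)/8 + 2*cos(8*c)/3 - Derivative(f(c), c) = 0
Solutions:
 f(c) = C1 + 21*exp(c/6)/4 + sin(8*c)/12


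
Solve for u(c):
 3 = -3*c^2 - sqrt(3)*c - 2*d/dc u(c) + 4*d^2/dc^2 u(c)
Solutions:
 u(c) = C1 + C2*exp(c/2) - c^3/2 - 3*c^2 - sqrt(3)*c^2/4 - 27*c/2 - sqrt(3)*c


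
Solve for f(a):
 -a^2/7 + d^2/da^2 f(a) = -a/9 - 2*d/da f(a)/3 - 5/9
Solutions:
 f(a) = C1 + C2*exp(-2*a/3) + a^3/14 - 17*a^2/42 + 8*a/21


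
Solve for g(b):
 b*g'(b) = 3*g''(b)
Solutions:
 g(b) = C1 + C2*erfi(sqrt(6)*b/6)


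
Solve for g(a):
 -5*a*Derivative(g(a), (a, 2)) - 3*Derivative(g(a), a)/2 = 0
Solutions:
 g(a) = C1 + C2*a^(7/10)


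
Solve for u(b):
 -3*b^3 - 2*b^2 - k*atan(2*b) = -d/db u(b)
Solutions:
 u(b) = C1 + 3*b^4/4 + 2*b^3/3 + k*(b*atan(2*b) - log(4*b^2 + 1)/4)


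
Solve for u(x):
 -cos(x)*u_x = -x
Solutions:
 u(x) = C1 + Integral(x/cos(x), x)


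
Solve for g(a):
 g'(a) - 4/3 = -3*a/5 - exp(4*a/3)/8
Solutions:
 g(a) = C1 - 3*a^2/10 + 4*a/3 - 3*exp(4*a/3)/32
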